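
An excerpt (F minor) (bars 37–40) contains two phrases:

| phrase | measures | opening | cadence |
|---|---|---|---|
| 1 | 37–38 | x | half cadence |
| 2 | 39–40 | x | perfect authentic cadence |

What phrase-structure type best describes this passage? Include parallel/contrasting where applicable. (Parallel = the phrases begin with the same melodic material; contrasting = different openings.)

Phrase 1 ends with a half cadence (weaker) and phrase 2 with a perfect authentic cadence (stronger): antecedent + consequent = a period.
The two phrases open with the same material (x / x), so the period is parallel.

parallel period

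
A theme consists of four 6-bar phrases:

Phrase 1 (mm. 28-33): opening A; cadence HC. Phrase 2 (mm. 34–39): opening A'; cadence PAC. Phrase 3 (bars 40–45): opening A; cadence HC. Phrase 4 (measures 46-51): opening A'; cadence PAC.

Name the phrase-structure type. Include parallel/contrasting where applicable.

repeated period

The cadence pattern HC–PAC–HC–PAC is weak–strong twice, and phrases 3–4 restate phrases 1–2: a period heard twice, not a double period (which would end weakly at phrase 2).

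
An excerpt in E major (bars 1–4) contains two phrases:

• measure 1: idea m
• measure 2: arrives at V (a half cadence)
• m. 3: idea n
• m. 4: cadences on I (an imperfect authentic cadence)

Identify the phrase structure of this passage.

Phrase 1 ends with a half cadence (weaker) and phrase 2 with an imperfect authentic cadence (stronger): antecedent + consequent = a period.
The two phrases open with different material (m / n), so the period is contrasting.

contrasting period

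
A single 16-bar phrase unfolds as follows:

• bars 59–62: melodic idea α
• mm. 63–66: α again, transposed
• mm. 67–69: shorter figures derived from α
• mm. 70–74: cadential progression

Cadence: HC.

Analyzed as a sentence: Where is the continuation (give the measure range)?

measures 67–74

After the presentation (measures 59–66), the continuation covers the fragmentation through the cadence: mm. 67–74.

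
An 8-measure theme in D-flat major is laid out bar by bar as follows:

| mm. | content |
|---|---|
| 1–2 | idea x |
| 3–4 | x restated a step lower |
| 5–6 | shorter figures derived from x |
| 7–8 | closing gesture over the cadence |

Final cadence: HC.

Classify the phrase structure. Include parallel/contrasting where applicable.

Basic idea (measures 1–2) + its repetition (measures 3-4) form the presentation; fragmentation and cadence (mm. 5–8) form the continuation — the 8-bar whole is a sentence.

sentence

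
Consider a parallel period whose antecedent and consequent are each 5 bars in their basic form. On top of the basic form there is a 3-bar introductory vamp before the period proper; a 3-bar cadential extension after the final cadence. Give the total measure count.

Basic parallel period: 5 + 5 = 10 bars.
10 (basic form) + 3 (introduction) + 3 (cadential extension) = 16.

16 measures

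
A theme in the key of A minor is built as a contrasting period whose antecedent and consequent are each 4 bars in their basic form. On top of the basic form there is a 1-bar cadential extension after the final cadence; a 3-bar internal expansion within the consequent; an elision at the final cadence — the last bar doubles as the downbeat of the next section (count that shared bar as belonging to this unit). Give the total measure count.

12 measures

Basic contrasting period: 4 + 4 = 8 bars.
8 (basic form) + 1 (cadential extension) + 3 (internal expansion) = 12.
The elision shares a bar with the next section but does not change this unit's count.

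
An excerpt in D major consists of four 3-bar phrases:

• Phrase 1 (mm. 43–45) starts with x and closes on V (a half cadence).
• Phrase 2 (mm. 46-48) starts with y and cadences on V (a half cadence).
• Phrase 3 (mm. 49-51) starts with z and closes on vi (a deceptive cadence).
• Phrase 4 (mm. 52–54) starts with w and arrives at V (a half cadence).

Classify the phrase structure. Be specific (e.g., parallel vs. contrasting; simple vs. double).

Phrase 4 ends with a half cadence, no stronger than phrase 2's half cadence, so the four phrases do not form a double period; nor do phrases 3–4 duplicate 1–2, so it is not a repeated period. With no phrase reaching a conclusive cadence, the passage is a phrase group.

phrase group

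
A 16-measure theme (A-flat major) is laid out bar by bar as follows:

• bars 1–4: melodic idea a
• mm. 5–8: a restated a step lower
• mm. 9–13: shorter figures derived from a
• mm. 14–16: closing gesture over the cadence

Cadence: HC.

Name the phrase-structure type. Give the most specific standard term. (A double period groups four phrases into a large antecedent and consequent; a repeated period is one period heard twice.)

sentence

Basic idea (mm. 1–4) + its repetition (mm. 5–8) form the presentation; fragmentation and cadence (mm. 9-16) form the continuation — the 16-bar whole is a sentence.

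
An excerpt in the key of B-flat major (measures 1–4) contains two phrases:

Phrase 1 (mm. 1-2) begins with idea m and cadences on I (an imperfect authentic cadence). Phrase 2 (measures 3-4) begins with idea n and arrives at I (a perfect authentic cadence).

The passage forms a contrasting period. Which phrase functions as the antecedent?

The phrase ending with the weaker cadence (imperfect authentic cadence) is the antecedent; the one ending more conclusively (perfect authentic cadence) is the consequent. The antecedent is phrase 1.

phrase 1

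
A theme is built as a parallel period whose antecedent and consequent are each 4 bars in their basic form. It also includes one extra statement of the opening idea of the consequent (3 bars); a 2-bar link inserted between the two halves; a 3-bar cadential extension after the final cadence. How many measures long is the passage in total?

Basic parallel period: 4 + 4 = 8 bars.
8 (basic form) + 3 (extra statement) + 2 (link) + 3 (cadential extension) = 16.

16 measures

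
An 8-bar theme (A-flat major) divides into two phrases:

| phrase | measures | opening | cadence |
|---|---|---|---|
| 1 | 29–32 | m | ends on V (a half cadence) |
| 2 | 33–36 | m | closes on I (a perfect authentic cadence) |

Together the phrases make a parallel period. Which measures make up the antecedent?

The phrase ending with the weaker cadence (half cadence) is the antecedent; the one ending more conclusively (perfect authentic cadence) is the consequent. The antecedent is measures 29–32.

measures 29–32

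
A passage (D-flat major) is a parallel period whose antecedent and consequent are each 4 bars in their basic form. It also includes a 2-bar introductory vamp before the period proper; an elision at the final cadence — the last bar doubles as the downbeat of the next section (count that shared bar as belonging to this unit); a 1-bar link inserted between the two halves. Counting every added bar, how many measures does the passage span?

Basic parallel period: 4 + 4 = 8 bars.
8 (basic form) + 2 (introduction) + 1 (link) = 11.
The elision shares a bar with the next section but does not change this unit's count.

11 measures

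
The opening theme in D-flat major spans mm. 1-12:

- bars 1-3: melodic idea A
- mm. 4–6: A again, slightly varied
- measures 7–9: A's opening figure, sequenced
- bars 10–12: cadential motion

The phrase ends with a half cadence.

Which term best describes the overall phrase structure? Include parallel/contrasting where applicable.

sentence

Basic idea (measures 1–3) + its repetition (bars 4–6) form the presentation; fragmentation and cadence (bars 7–12) form the continuation — the 12-bar whole is a sentence.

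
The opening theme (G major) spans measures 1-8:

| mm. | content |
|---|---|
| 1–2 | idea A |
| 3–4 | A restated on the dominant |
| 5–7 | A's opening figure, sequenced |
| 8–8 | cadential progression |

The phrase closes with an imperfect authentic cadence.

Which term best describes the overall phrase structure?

sentence

Basic idea (bars 1–2) + its repetition (mm. 3–4) form the presentation; fragmentation and cadence (mm. 5–8) form the continuation — the 8-bar whole is a sentence.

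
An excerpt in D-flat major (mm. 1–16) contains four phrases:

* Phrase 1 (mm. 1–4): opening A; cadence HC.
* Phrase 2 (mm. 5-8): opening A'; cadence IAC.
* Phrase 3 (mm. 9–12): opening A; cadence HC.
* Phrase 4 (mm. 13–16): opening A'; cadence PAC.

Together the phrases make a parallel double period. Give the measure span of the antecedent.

In a double period the first pair of phrases (ending imperfect authentic cadence) is the large antecedent and the second pair (ending perfect authentic cadence) is the large consequent; the antecedent is measures 1–8.

measures 1–8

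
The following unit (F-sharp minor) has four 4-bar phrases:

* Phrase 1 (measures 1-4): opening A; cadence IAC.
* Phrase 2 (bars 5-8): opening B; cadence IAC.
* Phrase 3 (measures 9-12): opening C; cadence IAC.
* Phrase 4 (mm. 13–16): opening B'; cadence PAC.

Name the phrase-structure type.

contrasting double period

Four phrases in two halves: the first half (mm. 1–8) ends with an imperfect authentic cadence, the second (mm. 9–16) with a perfect authentic cadence — a large antecedent–consequent pair, i.e. a double period.
Phrase 3 begins with different material from phrase 1, making it contrasting.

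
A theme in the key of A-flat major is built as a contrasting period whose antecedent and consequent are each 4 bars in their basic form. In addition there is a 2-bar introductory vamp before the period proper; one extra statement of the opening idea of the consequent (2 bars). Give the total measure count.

Basic contrasting period: 4 + 4 = 8 bars.
8 (basic form) + 2 (introduction) + 2 (extra statement) = 12.

12 measures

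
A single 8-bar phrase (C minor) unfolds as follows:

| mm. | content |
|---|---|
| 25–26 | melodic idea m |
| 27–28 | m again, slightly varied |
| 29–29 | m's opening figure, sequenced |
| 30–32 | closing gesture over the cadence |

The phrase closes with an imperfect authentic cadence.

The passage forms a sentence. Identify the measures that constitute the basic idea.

measures 25–26

The presentation of a sentence is the basic idea (measures 25–26) plus its repetition (mm. 27–28); the basic idea is therefore mm. 25–26.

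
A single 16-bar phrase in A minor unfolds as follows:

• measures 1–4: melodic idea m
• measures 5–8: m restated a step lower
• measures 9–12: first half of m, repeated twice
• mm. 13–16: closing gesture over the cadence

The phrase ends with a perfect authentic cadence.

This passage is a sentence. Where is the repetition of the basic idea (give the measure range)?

The presentation of a sentence is the basic idea (measures 1–4) plus its repetition (mm. 5-8); the repetition of the basic idea is therefore mm. 5-8.

measures 5–8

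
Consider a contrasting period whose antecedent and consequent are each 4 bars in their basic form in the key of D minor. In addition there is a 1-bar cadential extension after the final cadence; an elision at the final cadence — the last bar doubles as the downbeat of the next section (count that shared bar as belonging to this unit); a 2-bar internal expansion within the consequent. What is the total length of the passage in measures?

Basic contrasting period: 4 + 4 = 8 bars.
8 (basic form) + 1 (cadential extension) + 2 (internal expansion) = 11.
The elision shares a bar with the next section but does not change this unit's count.

11 measures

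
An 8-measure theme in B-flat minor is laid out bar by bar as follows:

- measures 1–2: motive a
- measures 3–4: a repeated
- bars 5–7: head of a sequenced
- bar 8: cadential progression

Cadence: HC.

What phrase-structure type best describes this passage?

Basic idea (measures 1–2) + its repetition (mm. 3–4) form the presentation; fragmentation and cadence (measures 5–8) form the continuation — the 8-bar whole is a sentence.

sentence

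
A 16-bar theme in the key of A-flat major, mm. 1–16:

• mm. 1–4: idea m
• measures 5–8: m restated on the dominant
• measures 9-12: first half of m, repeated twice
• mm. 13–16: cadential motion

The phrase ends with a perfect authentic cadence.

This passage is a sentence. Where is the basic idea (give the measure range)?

measures 1–4

The presentation of a sentence is the basic idea (mm. 1–4) plus its repetition (mm. 5-8); the basic idea is therefore mm. 1–4.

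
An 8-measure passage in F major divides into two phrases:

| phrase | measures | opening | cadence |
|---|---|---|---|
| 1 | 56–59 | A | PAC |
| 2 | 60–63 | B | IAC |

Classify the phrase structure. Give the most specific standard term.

The second phrase closes with an imperfect authentic cadence, which is not stronger than the first phrase's perfect authentic cadence; without a weak→strong cadential pair there is no antecedent–consequent relationship, so this is a phrase group rather than a period.

phrase group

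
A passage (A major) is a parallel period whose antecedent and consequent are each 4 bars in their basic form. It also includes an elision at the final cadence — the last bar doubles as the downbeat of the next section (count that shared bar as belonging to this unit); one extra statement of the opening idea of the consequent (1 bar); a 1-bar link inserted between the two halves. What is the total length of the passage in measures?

Basic parallel period: 4 + 4 = 8 bars.
8 (basic form) + 1 (extra statement) + 1 (link) = 10.
The elision shares a bar with the next section but does not change this unit's count.

10 measures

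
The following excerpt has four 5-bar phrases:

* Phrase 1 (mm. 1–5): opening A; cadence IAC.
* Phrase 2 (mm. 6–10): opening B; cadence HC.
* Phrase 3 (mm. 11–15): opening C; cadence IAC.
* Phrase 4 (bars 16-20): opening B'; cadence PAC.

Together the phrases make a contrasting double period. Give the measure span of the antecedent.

In a double period the first pair of phrases (ending half cadence) is the large antecedent and the second pair (ending perfect authentic cadence) is the large consequent; the antecedent is measures 1–10.

measures 1–10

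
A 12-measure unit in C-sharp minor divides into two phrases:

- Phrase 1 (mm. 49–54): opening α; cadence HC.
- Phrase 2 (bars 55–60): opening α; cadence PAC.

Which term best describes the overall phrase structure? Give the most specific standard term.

parallel period

Phrase 1 ends with a half cadence (weaker) and phrase 2 with a perfect authentic cadence (stronger): antecedent + consequent = a period.
The two phrases open with the same material (α / α), so the period is parallel.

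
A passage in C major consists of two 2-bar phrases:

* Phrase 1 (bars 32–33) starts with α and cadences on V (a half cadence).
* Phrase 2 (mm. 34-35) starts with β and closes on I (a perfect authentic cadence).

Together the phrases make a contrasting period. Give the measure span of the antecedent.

The phrase ending with the weaker cadence (half cadence) is the antecedent; the one ending more conclusively (perfect authentic cadence) is the consequent. The antecedent is measures 32–33.

measures 32–33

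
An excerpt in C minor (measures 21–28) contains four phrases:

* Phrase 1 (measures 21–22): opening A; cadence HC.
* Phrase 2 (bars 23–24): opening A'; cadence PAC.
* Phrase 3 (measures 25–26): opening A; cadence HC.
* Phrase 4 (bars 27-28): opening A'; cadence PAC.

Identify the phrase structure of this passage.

repeated period

The cadence pattern HC–PAC–HC–PAC is weak–strong twice, and phrases 3–4 restate phrases 1–2: a period heard twice, not a double period (which would end weakly at phrase 2).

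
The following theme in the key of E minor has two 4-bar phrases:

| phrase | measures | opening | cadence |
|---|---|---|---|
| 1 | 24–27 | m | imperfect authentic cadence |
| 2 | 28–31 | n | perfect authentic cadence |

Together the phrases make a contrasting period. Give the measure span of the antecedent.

The phrase ending with the weaker cadence (imperfect authentic cadence) is the antecedent; the one ending more conclusively (perfect authentic cadence) is the consequent. The antecedent is measures 24–27.

measures 24–27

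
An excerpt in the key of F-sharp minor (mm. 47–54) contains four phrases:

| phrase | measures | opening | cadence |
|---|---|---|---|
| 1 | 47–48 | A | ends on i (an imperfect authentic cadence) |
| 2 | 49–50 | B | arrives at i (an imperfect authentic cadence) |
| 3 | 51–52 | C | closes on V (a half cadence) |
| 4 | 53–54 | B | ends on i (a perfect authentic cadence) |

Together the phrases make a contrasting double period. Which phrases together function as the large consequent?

In a double period the first pair of phrases (ending imperfect authentic cadence) is the large antecedent and the second pair (ending perfect authentic cadence) is the large consequent; the consequent is phrases 3 and 4.

phrases 3 and 4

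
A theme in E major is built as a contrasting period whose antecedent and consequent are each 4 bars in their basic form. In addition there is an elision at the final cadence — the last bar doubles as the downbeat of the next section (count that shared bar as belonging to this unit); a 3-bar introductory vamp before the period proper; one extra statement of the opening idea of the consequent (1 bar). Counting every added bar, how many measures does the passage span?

12 measures

Basic contrasting period: 4 + 4 = 8 bars.
8 (basic form) + 3 (introduction) + 1 (extra statement) = 12.
The elision shares a bar with the next section but does not change this unit's count.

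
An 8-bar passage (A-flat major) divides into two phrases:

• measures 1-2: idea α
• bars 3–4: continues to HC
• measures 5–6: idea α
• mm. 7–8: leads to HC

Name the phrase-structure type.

repeated phrase

Both phrases have the same opening (α) and the same cadence (half cadence): the second is a restatement, not a consequent, so this is a repeated phrase rather than a period.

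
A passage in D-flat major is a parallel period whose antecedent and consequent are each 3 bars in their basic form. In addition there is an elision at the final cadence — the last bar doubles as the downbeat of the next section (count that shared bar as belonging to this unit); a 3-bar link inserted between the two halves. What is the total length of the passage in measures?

Basic parallel period: 3 + 3 = 6 bars.
6 (basic form) + 3 (link) = 9.
The elision shares a bar with the next section but does not change this unit's count.

9 measures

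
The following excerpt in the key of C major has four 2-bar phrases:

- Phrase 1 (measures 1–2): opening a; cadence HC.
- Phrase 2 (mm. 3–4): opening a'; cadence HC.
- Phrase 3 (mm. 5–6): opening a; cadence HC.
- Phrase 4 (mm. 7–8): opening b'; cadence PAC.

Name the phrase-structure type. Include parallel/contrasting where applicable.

Four phrases in two halves: the first half (mm. 1-4) ends with a half cadence, the second (measures 5–8) with a perfect authentic cadence — a large antecedent–consequent pair, i.e. a double period.
Phrase 3 begins with the same material as phrase 1, making it parallel.

parallel double period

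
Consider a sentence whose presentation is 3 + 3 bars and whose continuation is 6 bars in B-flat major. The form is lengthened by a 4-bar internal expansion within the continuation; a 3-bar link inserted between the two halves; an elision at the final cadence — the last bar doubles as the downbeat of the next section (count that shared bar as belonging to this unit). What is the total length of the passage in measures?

19 measures

Basic sentence: 3 + 3 + 6 = 12 bars.
12 (basic form) + 4 (internal expansion) + 3 (link) = 19.
The elision shares a bar with the next section but does not change this unit's count.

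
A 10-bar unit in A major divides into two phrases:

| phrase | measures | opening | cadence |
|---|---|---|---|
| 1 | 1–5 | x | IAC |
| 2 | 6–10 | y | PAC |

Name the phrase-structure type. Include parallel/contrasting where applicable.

Phrase 1 ends with an imperfect authentic cadence (weaker) and phrase 2 with a perfect authentic cadence (stronger): antecedent + consequent = a period.
The two phrases open with different material (x / y), so the period is contrasting.

contrasting period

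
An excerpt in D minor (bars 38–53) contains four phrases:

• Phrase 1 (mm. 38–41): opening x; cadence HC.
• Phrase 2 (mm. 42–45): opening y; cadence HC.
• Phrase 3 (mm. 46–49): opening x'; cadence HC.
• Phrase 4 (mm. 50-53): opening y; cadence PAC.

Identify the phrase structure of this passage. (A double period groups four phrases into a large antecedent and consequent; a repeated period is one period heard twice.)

Four phrases in two halves: the first half (mm. 38–45) ends with a half cadence, the second (bars 46–53) with a perfect authentic cadence — a large antecedent–consequent pair, i.e. a double period.
Phrase 3 begins with the same material as phrase 1, making it parallel.

parallel double period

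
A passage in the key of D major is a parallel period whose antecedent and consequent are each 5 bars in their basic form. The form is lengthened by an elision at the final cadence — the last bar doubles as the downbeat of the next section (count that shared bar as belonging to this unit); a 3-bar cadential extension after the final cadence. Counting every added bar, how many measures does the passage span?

13 measures

Basic parallel period: 5 + 5 = 10 bars.
10 (basic form) + 3 (cadential extension) = 13.
The elision shares a bar with the next section but does not change this unit's count.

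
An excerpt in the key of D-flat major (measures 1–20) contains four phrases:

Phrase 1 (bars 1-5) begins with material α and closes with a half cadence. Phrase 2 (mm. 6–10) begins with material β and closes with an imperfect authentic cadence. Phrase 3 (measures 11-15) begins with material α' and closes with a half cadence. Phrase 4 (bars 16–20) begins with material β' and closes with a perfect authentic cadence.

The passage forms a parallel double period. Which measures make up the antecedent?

In a double period the four phrases pair into a large antecedent (phrases 1–2, ending imperfect authentic cadence) and a large consequent (phrases 3–4, ending perfect authentic cadence). The antecedent spans mm. 1-10.

measures 1–10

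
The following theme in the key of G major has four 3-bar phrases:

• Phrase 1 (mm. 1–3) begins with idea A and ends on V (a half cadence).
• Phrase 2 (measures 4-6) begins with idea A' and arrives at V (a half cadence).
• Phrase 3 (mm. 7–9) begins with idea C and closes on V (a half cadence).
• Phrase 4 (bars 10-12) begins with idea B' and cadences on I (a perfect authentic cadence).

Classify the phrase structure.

Four phrases in two halves: the first half (bars 1–6) ends with a half cadence, the second (mm. 7–12) with a perfect authentic cadence — a large antecedent–consequent pair, i.e. a double period.
Phrase 3 begins with different material from phrase 1, making it contrasting.

contrasting double period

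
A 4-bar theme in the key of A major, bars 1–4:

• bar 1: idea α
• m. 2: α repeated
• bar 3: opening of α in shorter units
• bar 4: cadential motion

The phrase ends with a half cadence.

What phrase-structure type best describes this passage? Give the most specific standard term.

sentence

Basic idea (m. 1) + its repetition (bar 2) form the presentation; fragmentation and cadence (mm. 3–4) form the continuation — the 4-bar whole is a sentence.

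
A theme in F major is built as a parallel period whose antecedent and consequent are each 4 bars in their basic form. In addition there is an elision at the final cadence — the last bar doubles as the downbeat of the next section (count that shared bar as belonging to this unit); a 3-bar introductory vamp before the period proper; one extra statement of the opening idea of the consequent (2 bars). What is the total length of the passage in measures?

Basic parallel period: 4 + 4 = 8 bars.
8 (basic form) + 3 (introduction) + 2 (extra statement) = 13.
The elision shares a bar with the next section but does not change this unit's count.

13 measures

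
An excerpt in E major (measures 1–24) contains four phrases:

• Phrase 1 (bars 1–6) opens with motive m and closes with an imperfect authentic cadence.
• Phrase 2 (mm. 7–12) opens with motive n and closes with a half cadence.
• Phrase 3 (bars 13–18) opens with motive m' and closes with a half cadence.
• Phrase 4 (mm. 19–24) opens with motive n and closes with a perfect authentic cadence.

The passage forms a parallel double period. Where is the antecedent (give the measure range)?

measures 1–12

In a double period the four phrases pair into a large antecedent (phrases 1–2, ending half cadence) and a large consequent (phrases 3–4, ending perfect authentic cadence). The antecedent spans bars 1–12.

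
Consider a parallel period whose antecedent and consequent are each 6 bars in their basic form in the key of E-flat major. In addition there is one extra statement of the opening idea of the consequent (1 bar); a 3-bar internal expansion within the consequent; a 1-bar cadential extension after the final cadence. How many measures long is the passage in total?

Basic parallel period: 6 + 6 = 12 bars.
12 (basic form) + 1 (extra statement) + 3 (internal expansion) + 1 (cadential extension) = 17.

17 measures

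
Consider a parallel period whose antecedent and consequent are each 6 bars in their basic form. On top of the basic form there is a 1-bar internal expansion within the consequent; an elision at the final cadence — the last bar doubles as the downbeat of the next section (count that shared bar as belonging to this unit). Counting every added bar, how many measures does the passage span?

Basic parallel period: 6 + 6 = 12 bars.
12 (basic form) + 1 (internal expansion) = 13.
The elision shares a bar with the next section but does not change this unit's count.

13 measures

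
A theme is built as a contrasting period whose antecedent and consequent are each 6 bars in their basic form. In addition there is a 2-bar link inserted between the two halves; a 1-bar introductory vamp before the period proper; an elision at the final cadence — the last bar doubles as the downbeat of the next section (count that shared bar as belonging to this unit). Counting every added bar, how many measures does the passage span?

Basic contrasting period: 6 + 6 = 12 bars.
12 (basic form) + 2 (link) + 1 (introduction) = 15.
The elision shares a bar with the next section but does not change this unit's count.

15 measures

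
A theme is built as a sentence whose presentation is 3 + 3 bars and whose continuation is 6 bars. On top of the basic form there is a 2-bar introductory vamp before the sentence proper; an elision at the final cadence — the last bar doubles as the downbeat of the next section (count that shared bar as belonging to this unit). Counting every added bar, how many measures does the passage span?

Basic sentence: 3 + 3 + 6 = 12 bars.
12 (basic form) + 2 (introduction) = 14.
The elision shares a bar with the next section but does not change this unit's count.

14 measures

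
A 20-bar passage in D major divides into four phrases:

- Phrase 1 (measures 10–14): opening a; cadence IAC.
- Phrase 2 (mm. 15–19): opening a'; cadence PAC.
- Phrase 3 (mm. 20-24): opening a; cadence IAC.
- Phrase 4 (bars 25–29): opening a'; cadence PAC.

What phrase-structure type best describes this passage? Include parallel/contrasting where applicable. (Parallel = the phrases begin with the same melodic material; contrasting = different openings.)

repeated period

The cadence pattern IAC–PAC–IAC–PAC is weak–strong twice, and phrases 3–4 restate phrases 1–2: a period heard twice, not a double period (which would end weakly at phrase 2).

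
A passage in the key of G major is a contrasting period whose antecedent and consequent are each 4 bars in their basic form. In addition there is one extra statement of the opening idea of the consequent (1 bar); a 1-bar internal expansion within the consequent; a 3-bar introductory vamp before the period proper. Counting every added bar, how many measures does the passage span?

13 measures

Basic contrasting period: 4 + 4 = 8 bars.
8 (basic form) + 1 (extra statement) + 1 (internal expansion) + 3 (introduction) = 13.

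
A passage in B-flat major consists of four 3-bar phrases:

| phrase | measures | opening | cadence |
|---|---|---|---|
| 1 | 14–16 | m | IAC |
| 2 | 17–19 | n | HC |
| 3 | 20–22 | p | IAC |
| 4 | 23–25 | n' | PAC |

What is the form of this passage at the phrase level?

contrasting double period

Four phrases in two halves: the first half (measures 14–19) ends with a half cadence, the second (measures 20–25) with a perfect authentic cadence — a large antecedent–consequent pair, i.e. a double period.
Phrase 3 begins with different material from phrase 1, making it contrasting.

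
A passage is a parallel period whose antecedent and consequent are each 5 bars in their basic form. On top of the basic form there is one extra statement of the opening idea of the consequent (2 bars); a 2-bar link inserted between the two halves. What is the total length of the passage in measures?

14 measures

Basic parallel period: 5 + 5 = 10 bars.
10 (basic form) + 2 (extra statement) + 2 (link) = 14.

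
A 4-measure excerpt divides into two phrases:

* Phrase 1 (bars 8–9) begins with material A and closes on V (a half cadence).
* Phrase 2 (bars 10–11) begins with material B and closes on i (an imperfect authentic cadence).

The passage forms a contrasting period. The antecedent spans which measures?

The antecedent is the phrase ending with the weaker cadence (half cadence, phrase 1) and the consequent the one ending more conclusively (imperfect authentic cadence, phrase 2); the antecedent is measures 8–9.

measures 8–9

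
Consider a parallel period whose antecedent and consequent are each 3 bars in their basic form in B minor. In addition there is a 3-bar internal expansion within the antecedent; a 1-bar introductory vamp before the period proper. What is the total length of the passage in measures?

10 measures

Basic parallel period: 3 + 3 = 6 bars.
6 (basic form) + 3 (internal expansion) + 1 (introduction) = 10.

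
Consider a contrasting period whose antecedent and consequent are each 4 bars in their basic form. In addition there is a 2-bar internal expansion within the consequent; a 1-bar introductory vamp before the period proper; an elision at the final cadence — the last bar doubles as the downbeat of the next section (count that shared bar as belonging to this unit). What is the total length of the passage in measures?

Basic contrasting period: 4 + 4 = 8 bars.
8 (basic form) + 2 (internal expansion) + 1 (introduction) = 11.
The elision shares a bar with the next section but does not change this unit's count.

11 measures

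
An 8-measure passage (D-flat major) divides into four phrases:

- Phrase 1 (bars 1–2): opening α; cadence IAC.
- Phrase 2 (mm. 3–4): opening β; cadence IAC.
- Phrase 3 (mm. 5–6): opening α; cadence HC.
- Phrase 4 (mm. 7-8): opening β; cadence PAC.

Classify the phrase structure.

parallel double period

Four phrases in two halves: the first half (measures 1–4) ends with an imperfect authentic cadence, the second (mm. 5–8) with a perfect authentic cadence — a large antecedent–consequent pair, i.e. a double period.
Phrase 3 begins with the same material as phrase 1, making it parallel.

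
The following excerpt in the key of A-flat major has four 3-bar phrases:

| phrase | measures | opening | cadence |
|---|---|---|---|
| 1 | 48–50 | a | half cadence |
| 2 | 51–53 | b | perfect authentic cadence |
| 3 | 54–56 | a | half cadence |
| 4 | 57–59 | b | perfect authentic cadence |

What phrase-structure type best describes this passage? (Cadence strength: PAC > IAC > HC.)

The cadence pattern HC–PAC–HC–PAC is weak–strong twice, and phrases 3–4 restate phrases 1–2: a period heard twice, not a double period (which would end weakly at phrase 2).

repeated period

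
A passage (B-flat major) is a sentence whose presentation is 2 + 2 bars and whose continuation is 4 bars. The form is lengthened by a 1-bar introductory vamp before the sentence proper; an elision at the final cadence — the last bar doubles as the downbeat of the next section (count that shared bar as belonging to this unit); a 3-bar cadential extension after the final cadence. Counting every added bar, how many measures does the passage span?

Basic sentence: 2 + 2 + 4 = 8 bars.
8 (basic form) + 1 (introduction) + 3 (cadential extension) = 12.
The elision shares a bar with the next section but does not change this unit's count.

12 measures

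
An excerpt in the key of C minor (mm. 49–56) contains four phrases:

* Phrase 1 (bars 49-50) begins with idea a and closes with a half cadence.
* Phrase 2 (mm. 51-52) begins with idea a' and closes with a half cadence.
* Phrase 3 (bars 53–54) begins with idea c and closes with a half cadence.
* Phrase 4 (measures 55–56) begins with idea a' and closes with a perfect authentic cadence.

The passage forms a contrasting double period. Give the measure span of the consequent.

measures 53–56

In a double period the four phrases pair into a large antecedent (phrases 1–2, ending half cadence) and a large consequent (phrases 3–4, ending perfect authentic cadence). The consequent spans measures 53-56.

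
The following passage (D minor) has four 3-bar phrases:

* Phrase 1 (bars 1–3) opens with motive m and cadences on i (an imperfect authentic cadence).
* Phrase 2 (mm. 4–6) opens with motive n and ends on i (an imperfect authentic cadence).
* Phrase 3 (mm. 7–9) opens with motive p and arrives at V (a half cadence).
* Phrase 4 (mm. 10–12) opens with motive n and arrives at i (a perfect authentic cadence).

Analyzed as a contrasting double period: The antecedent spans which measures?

In a double period the four phrases pair into a large antecedent (phrases 1–2, ending imperfect authentic cadence) and a large consequent (phrases 3–4, ending perfect authentic cadence). The antecedent spans bars 1–6.

measures 1–6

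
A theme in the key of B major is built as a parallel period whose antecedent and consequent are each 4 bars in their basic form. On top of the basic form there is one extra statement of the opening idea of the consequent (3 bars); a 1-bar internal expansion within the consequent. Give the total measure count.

Basic parallel period: 4 + 4 = 8 bars.
8 (basic form) + 3 (extra statement) + 1 (internal expansion) = 12.

12 measures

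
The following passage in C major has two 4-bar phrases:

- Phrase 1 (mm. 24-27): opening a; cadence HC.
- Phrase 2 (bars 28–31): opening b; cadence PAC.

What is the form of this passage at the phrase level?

contrasting period

Phrase 1 ends with a half cadence (weaker) and phrase 2 with a perfect authentic cadence (stronger): antecedent + consequent = a period.
The two phrases open with different material (a / b), so the period is contrasting.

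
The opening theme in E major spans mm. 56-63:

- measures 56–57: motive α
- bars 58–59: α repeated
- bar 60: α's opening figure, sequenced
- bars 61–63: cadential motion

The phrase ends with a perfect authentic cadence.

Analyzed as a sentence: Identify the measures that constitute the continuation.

measures 60–63

After the presentation (mm. 56-59), the continuation covers the fragmentation through the cadence: mm. 60–63.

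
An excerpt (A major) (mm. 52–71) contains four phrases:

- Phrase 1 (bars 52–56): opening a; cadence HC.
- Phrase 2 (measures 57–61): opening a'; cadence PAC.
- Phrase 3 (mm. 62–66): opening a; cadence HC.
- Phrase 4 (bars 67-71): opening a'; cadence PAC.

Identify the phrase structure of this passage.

The cadence pattern HC–PAC–HC–PAC is weak–strong twice, and phrases 3–4 restate phrases 1–2: a period heard twice, not a double period (which would end weakly at phrase 2).

repeated period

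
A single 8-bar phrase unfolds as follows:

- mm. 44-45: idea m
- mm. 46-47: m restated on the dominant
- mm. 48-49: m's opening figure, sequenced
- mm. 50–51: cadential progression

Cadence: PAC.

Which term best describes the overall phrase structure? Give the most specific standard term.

Basic idea (mm. 44–45) + its repetition (bars 46–47) form the presentation; fragmentation and cadence (bars 48-51) form the continuation — the 8-bar whole is a sentence.

sentence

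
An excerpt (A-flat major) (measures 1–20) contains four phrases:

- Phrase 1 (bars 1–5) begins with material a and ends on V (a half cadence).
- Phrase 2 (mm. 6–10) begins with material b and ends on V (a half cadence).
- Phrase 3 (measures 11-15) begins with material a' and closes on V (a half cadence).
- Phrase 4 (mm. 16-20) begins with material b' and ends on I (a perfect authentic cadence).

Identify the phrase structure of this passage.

Four phrases in two halves: the first half (mm. 1–10) ends with a half cadence, the second (mm. 11–20) with a perfect authentic cadence — a large antecedent–consequent pair, i.e. a double period.
Phrase 3 begins with the same material as phrase 1, making it parallel.

parallel double period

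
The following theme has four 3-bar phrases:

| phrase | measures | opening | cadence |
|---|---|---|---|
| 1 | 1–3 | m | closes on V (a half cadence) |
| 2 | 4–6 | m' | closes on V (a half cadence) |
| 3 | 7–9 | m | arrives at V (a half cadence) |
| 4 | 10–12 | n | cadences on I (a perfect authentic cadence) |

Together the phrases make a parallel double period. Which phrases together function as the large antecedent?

In a double period the first pair of phrases (ending half cadence) is the large antecedent and the second pair (ending perfect authentic cadence) is the large consequent; the antecedent is phrases 1 and 2.

phrases 1 and 2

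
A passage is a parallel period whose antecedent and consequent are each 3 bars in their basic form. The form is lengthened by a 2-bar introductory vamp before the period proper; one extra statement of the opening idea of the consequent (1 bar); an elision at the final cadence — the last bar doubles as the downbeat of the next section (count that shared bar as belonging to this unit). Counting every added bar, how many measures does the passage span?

Basic parallel period: 3 + 3 = 6 bars.
6 (basic form) + 2 (introduction) + 1 (extra statement) = 9.
The elision shares a bar with the next section but does not change this unit's count.

9 measures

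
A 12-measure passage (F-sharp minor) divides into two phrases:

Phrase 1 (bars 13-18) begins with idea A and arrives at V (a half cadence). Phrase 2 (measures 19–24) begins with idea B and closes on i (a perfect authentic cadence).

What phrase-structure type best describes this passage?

Phrase 1 ends with a half cadence (weaker) and phrase 2 with a perfect authentic cadence (stronger): antecedent + consequent = a period.
The two phrases open with different material (A / B), so the period is contrasting.

contrasting period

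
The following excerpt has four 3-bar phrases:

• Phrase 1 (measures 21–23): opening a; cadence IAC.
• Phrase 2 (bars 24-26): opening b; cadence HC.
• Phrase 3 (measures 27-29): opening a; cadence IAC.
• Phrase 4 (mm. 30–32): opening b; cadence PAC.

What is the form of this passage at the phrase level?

Four phrases in two halves: the first half (measures 21-26) ends with a half cadence, the second (measures 27–32) with a perfect authentic cadence — a large antecedent–consequent pair, i.e. a double period.
Phrase 3 begins with the same material as phrase 1, making it parallel.

parallel double period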